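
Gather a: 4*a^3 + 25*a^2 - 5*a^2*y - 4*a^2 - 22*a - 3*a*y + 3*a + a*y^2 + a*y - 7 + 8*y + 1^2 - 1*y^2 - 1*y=4*a^3 + a^2*(21 - 5*y) + a*(y^2 - 2*y - 19) - y^2 + 7*y - 6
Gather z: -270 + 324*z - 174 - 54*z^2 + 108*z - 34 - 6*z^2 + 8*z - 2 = -60*z^2 + 440*z - 480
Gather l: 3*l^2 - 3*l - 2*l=3*l^2 - 5*l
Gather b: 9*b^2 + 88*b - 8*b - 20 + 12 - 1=9*b^2 + 80*b - 9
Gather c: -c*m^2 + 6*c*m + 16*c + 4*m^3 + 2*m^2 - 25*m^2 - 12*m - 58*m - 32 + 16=c*(-m^2 + 6*m + 16) + 4*m^3 - 23*m^2 - 70*m - 16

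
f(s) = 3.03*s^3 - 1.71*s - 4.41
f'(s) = 9.09*s^2 - 1.71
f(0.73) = -4.48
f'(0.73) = 3.13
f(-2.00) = -25.23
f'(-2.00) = 34.65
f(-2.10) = -28.88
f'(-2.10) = 38.38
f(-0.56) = -3.98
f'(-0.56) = 1.14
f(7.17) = 1100.19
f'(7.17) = 465.60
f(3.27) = 95.94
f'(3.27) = 95.49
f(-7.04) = -1049.58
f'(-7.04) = 448.80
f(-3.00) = -81.09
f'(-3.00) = 80.10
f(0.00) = -4.41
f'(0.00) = -1.71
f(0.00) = -4.41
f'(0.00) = -1.71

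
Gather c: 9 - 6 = 3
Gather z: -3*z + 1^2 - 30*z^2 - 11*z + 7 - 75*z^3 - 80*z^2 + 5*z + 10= -75*z^3 - 110*z^2 - 9*z + 18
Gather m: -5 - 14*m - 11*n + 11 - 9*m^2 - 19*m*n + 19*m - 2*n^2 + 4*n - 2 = -9*m^2 + m*(5 - 19*n) - 2*n^2 - 7*n + 4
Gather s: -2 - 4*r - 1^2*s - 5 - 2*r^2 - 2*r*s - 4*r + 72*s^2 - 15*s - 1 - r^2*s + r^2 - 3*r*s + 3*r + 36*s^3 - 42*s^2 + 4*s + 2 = -r^2 - 5*r + 36*s^3 + 30*s^2 + s*(-r^2 - 5*r - 12) - 6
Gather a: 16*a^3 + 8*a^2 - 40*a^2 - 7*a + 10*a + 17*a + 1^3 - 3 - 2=16*a^3 - 32*a^2 + 20*a - 4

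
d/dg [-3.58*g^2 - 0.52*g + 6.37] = -7.16*g - 0.52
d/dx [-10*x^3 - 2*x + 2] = -30*x^2 - 2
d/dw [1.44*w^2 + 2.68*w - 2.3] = 2.88*w + 2.68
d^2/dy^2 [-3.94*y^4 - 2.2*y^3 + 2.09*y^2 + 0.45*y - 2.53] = -47.28*y^2 - 13.2*y + 4.18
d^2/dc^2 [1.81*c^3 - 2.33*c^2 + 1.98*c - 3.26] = 10.86*c - 4.66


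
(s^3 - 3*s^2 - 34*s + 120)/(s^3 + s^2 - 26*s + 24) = (s - 5)/(s - 1)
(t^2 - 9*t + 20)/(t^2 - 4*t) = (t - 5)/t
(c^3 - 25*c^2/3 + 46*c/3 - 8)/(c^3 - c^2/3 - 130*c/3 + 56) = (c - 1)/(c + 7)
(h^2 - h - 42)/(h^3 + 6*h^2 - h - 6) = (h - 7)/(h^2 - 1)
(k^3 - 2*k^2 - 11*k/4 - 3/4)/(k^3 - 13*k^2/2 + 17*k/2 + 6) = (k + 1/2)/(k - 4)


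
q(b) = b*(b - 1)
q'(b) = 2*b - 1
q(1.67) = 1.12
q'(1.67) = 2.34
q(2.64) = 4.33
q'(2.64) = 4.28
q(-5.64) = 37.45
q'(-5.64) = -12.28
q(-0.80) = 1.44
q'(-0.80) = -2.60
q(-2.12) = 6.61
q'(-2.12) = -5.24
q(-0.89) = 1.68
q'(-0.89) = -2.78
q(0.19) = -0.15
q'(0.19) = -0.62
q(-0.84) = 1.55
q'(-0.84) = -2.68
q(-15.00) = 240.00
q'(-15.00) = -31.00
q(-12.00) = 156.00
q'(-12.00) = -25.00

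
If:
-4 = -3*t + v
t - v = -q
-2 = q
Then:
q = -2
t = 1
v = -1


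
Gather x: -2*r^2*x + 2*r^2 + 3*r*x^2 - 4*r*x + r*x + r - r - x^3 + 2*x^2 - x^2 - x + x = 2*r^2 - x^3 + x^2*(3*r + 1) + x*(-2*r^2 - 3*r)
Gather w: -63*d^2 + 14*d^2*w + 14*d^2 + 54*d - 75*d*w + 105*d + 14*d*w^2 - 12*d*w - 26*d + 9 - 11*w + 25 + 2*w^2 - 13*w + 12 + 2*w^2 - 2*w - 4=-49*d^2 + 133*d + w^2*(14*d + 4) + w*(14*d^2 - 87*d - 26) + 42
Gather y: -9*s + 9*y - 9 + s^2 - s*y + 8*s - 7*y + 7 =s^2 - s + y*(2 - s) - 2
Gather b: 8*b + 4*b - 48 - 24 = 12*b - 72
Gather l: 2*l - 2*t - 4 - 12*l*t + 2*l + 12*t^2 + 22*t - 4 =l*(4 - 12*t) + 12*t^2 + 20*t - 8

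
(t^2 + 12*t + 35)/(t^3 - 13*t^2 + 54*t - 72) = (t^2 + 12*t + 35)/(t^3 - 13*t^2 + 54*t - 72)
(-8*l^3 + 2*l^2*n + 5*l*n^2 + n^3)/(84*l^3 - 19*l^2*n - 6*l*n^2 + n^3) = (-2*l^2 + l*n + n^2)/(21*l^2 - 10*l*n + n^2)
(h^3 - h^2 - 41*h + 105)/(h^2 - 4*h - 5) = (h^2 + 4*h - 21)/(h + 1)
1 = 1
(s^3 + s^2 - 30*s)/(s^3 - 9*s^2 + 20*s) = (s + 6)/(s - 4)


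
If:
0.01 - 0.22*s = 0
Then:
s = 0.05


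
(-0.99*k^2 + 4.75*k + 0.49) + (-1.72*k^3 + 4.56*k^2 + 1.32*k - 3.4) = -1.72*k^3 + 3.57*k^2 + 6.07*k - 2.91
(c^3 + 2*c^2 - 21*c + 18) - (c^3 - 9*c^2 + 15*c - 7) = 11*c^2 - 36*c + 25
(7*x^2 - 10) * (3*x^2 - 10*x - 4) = 21*x^4 - 70*x^3 - 58*x^2 + 100*x + 40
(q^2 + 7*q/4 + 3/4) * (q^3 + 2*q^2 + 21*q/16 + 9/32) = q^5 + 15*q^4/4 + 89*q^3/16 + 261*q^2/64 + 189*q/128 + 27/128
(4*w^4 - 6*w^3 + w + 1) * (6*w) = 24*w^5 - 36*w^4 + 6*w^2 + 6*w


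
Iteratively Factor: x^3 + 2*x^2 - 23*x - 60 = (x + 3)*(x^2 - x - 20) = (x + 3)*(x + 4)*(x - 5)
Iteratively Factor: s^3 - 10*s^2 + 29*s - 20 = (s - 5)*(s^2 - 5*s + 4) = (s - 5)*(s - 4)*(s - 1)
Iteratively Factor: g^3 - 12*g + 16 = (g - 2)*(g^2 + 2*g - 8) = (g - 2)*(g + 4)*(g - 2)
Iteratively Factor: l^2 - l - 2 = (l - 2)*(l + 1)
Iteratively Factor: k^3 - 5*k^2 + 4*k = (k - 1)*(k^2 - 4*k) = (k - 4)*(k - 1)*(k)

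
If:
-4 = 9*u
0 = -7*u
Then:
No Solution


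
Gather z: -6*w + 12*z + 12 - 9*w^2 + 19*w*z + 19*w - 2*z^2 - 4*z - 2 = -9*w^2 + 13*w - 2*z^2 + z*(19*w + 8) + 10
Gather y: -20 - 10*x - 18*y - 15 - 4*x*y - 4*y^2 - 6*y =-10*x - 4*y^2 + y*(-4*x - 24) - 35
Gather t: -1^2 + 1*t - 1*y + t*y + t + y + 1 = t*(y + 2)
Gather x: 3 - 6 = -3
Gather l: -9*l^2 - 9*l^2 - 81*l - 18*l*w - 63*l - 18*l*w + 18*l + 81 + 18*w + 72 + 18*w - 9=-18*l^2 + l*(-36*w - 126) + 36*w + 144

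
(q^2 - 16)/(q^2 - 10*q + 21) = (q^2 - 16)/(q^2 - 10*q + 21)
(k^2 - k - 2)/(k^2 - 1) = (k - 2)/(k - 1)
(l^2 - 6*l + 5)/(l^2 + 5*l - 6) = (l - 5)/(l + 6)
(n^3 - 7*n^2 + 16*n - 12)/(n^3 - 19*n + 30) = (n - 2)/(n + 5)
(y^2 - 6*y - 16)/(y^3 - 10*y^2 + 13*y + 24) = (y + 2)/(y^2 - 2*y - 3)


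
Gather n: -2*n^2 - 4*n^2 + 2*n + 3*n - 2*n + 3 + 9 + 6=-6*n^2 + 3*n + 18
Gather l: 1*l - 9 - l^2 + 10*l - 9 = -l^2 + 11*l - 18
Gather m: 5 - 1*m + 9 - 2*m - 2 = 12 - 3*m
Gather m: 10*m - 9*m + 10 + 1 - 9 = m + 2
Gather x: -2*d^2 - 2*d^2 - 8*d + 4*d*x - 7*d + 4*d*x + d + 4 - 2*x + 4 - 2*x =-4*d^2 - 14*d + x*(8*d - 4) + 8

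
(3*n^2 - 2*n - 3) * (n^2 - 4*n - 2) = 3*n^4 - 14*n^3 - n^2 + 16*n + 6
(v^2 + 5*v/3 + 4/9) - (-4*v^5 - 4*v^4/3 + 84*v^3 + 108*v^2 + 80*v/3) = 4*v^5 + 4*v^4/3 - 84*v^3 - 107*v^2 - 25*v + 4/9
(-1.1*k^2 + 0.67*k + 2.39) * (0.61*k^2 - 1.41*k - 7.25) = -0.671*k^4 + 1.9597*k^3 + 8.4882*k^2 - 8.2274*k - 17.3275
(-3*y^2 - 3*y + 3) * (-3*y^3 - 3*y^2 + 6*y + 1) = 9*y^5 + 18*y^4 - 18*y^3 - 30*y^2 + 15*y + 3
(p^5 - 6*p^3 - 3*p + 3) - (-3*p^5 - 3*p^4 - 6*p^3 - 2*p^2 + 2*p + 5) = 4*p^5 + 3*p^4 + 2*p^2 - 5*p - 2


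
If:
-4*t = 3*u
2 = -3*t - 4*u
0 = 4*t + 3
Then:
No Solution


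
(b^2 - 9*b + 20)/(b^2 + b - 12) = (b^2 - 9*b + 20)/(b^2 + b - 12)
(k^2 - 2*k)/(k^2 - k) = (k - 2)/(k - 1)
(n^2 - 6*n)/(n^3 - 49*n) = (n - 6)/(n^2 - 49)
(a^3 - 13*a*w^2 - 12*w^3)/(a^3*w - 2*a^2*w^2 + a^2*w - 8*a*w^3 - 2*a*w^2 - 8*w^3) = (a^2 + 4*a*w + 3*w^2)/(w*(a^2 + 2*a*w + a + 2*w))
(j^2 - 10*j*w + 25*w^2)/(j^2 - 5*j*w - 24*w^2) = (-j^2 + 10*j*w - 25*w^2)/(-j^2 + 5*j*w + 24*w^2)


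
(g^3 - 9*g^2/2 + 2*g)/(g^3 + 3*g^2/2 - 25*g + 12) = g/(g + 6)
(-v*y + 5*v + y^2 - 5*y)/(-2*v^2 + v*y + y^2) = (y - 5)/(2*v + y)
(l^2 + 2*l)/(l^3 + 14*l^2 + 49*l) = (l + 2)/(l^2 + 14*l + 49)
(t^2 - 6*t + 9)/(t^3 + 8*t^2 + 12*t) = (t^2 - 6*t + 9)/(t*(t^2 + 8*t + 12))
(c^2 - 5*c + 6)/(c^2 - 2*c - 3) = (c - 2)/(c + 1)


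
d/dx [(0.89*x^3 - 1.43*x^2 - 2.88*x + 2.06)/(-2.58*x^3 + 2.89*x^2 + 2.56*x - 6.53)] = (-1.1173*x^4 - 10.304*x^3 + 3.17170000000001*x^2 + 6.769*x + 13.5328)/(6.6564*x^6 - 14.9124*x^5 - 4.8575*x^4 + 48.4916*x^3 - 31.1898*x^2 - 33.4336*x + 42.6409)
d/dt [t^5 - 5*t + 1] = 5*t^4 - 5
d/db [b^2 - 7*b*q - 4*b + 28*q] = 2*b - 7*q - 4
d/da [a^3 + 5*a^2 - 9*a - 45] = 3*a^2 + 10*a - 9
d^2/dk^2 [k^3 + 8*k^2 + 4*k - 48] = 6*k + 16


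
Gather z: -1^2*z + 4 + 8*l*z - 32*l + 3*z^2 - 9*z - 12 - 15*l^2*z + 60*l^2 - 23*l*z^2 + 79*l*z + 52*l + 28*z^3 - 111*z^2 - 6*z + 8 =60*l^2 + 20*l + 28*z^3 + z^2*(-23*l - 108) + z*(-15*l^2 + 87*l - 16)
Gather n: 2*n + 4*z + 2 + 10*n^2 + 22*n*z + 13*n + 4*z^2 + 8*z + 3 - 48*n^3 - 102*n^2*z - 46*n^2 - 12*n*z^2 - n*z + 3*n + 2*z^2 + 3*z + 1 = -48*n^3 + n^2*(-102*z - 36) + n*(-12*z^2 + 21*z + 18) + 6*z^2 + 15*z + 6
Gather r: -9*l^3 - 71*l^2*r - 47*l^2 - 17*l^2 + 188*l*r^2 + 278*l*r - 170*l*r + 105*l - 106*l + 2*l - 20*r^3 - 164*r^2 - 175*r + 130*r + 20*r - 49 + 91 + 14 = -9*l^3 - 64*l^2 + l - 20*r^3 + r^2*(188*l - 164) + r*(-71*l^2 + 108*l - 25) + 56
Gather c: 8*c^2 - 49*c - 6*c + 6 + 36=8*c^2 - 55*c + 42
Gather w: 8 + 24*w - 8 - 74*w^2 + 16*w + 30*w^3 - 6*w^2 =30*w^3 - 80*w^2 + 40*w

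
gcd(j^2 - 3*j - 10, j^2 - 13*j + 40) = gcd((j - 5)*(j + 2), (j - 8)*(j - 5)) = j - 5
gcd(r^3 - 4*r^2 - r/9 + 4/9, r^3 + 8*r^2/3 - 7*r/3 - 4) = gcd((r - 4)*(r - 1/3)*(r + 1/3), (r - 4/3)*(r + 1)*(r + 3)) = 1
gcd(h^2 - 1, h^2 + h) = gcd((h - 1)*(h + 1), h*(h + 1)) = h + 1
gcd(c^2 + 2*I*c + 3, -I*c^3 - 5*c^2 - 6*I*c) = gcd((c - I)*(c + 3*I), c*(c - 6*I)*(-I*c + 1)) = 1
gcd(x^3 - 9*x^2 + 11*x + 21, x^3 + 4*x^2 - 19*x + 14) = 1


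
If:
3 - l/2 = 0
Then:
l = 6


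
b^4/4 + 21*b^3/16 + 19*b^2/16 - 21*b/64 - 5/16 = (b/4 + 1)*(b - 1/2)*(b + 1/2)*(b + 5/4)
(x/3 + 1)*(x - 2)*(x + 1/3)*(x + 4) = x^4/3 + 16*x^3/9 - x^2/9 - 74*x/9 - 8/3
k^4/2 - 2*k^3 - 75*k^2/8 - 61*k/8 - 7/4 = (k/2 + 1)*(k - 7)*(k + 1/2)^2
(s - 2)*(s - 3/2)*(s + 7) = s^3 + 7*s^2/2 - 43*s/2 + 21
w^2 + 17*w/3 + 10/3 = (w + 2/3)*(w + 5)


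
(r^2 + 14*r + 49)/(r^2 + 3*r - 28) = (r + 7)/(r - 4)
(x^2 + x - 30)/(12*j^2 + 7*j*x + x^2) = (x^2 + x - 30)/(12*j^2 + 7*j*x + x^2)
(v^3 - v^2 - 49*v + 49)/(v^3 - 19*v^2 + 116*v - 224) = (v^2 + 6*v - 7)/(v^2 - 12*v + 32)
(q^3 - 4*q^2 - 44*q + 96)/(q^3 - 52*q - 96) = (q - 2)/(q + 2)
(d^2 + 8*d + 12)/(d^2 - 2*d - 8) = (d + 6)/(d - 4)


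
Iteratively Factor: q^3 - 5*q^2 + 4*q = (q - 4)*(q^2 - q) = q*(q - 4)*(q - 1)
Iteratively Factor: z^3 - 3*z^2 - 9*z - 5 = (z - 5)*(z^2 + 2*z + 1) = (z - 5)*(z + 1)*(z + 1)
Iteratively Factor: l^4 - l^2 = (l - 1)*(l^3 + l^2) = (l - 1)*(l + 1)*(l^2) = l*(l - 1)*(l + 1)*(l)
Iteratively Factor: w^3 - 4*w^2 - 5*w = (w)*(w^2 - 4*w - 5) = w*(w + 1)*(w - 5)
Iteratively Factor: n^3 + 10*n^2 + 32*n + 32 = (n + 4)*(n^2 + 6*n + 8) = (n + 2)*(n + 4)*(n + 4)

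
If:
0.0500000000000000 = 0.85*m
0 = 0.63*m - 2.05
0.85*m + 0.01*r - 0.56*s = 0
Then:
No Solution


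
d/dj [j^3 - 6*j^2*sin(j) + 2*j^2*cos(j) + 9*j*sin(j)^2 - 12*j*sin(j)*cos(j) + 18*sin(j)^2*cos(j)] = -2*j^2*sin(j) - 6*j^2*cos(j) + 3*j^2 + 24*j*sin(j)^2 + 18*j*sin(j)*cos(j) - 12*j*sin(j) + 4*j*cos(j) - 12*j - 54*sin(j)^3 + 9*sin(j)^2 - 12*sin(j)*cos(j) + 36*sin(j)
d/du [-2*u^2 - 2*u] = -4*u - 2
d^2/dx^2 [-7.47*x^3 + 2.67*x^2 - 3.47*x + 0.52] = 5.34 - 44.82*x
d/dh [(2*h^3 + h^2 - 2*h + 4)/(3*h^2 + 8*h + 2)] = 2*(3*h^4 + 16*h^3 + 13*h^2 - 10*h - 18)/(9*h^4 + 48*h^3 + 76*h^2 + 32*h + 4)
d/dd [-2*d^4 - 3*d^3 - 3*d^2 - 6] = d*(-8*d^2 - 9*d - 6)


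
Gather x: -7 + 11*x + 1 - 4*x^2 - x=-4*x^2 + 10*x - 6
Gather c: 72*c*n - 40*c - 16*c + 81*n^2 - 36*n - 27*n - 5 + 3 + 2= c*(72*n - 56) + 81*n^2 - 63*n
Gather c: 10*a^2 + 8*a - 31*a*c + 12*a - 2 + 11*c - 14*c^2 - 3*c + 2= 10*a^2 + 20*a - 14*c^2 + c*(8 - 31*a)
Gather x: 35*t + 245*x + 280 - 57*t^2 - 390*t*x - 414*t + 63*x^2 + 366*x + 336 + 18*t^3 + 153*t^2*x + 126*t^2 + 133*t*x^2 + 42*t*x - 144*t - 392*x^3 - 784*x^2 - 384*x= 18*t^3 + 69*t^2 - 523*t - 392*x^3 + x^2*(133*t - 721) + x*(153*t^2 - 348*t + 227) + 616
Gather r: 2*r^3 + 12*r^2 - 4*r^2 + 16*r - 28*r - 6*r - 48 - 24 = 2*r^3 + 8*r^2 - 18*r - 72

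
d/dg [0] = 0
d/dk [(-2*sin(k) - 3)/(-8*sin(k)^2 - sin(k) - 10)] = (-16*sin(k)^2 - 48*sin(k) + 17)*cos(k)/(8*sin(k)^2 + sin(k) + 10)^2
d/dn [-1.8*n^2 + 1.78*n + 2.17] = 1.78 - 3.6*n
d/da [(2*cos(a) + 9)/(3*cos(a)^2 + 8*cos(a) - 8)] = 2*(3*cos(a)^2 + 27*cos(a) + 44)*sin(a)/(-3*sin(a)^2 + 8*cos(a) - 5)^2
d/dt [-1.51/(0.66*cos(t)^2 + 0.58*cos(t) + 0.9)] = -(1.9932*cos(t) + 0.8758)*sin(t)/(0.66*cos(t)^2 + 0.58*cos(t) + 0.9)^2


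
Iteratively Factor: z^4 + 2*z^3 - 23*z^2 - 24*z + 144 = (z - 3)*(z^3 + 5*z^2 - 8*z - 48) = (z - 3)*(z + 4)*(z^2 + z - 12) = (z - 3)^2*(z + 4)*(z + 4)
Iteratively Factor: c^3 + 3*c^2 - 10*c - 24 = (c + 2)*(c^2 + c - 12) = (c - 3)*(c + 2)*(c + 4)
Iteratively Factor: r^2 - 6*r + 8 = (r - 2)*(r - 4)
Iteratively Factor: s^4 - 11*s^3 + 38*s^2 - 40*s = (s - 2)*(s^3 - 9*s^2 + 20*s) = (s - 5)*(s - 2)*(s^2 - 4*s) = (s - 5)*(s - 4)*(s - 2)*(s)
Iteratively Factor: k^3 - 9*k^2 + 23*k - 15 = (k - 5)*(k^2 - 4*k + 3) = (k - 5)*(k - 3)*(k - 1)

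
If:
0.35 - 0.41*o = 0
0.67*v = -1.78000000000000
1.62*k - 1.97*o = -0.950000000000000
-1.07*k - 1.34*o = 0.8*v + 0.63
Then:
No Solution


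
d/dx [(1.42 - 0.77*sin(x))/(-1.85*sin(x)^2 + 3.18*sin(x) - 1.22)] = (-1.4245*sin(x)^2 + 5.254*sin(x) - 3.5762)*cos(x)/(3.4225*sin(x)^4 - 11.766*sin(x)^3 + 14.6264*sin(x)^2 - 7.7592*sin(x) + 1.4884)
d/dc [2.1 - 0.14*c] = -0.140000000000000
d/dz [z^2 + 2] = 2*z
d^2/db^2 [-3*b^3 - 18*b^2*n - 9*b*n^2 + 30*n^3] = -18*b - 36*n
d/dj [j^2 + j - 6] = 2*j + 1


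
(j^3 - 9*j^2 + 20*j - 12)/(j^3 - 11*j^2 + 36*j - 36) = (j - 1)/(j - 3)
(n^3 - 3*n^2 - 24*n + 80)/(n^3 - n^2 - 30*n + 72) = (n^2 + n - 20)/(n^2 + 3*n - 18)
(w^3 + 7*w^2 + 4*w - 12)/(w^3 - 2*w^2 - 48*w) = (w^2 + w - 2)/(w*(w - 8))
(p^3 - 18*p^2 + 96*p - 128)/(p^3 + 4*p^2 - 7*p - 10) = (p^2 - 16*p + 64)/(p^2 + 6*p + 5)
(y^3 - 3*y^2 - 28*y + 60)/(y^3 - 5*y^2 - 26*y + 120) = (y - 2)/(y - 4)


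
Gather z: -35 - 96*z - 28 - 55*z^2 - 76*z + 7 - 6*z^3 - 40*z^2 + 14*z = -6*z^3 - 95*z^2 - 158*z - 56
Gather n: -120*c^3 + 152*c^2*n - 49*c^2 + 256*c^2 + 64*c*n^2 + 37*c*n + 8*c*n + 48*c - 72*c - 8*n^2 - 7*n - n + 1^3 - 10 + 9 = -120*c^3 + 207*c^2 - 24*c + n^2*(64*c - 8) + n*(152*c^2 + 45*c - 8)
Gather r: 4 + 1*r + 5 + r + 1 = 2*r + 10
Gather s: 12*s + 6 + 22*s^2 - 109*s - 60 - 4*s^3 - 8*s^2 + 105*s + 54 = -4*s^3 + 14*s^2 + 8*s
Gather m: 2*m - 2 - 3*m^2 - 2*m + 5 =3 - 3*m^2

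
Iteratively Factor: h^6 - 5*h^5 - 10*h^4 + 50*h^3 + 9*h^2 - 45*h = (h - 5)*(h^5 - 10*h^3 + 9*h) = (h - 5)*(h - 3)*(h^4 + 3*h^3 - h^2 - 3*h) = (h - 5)*(h - 3)*(h + 3)*(h^3 - h) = (h - 5)*(h - 3)*(h - 1)*(h + 3)*(h^2 + h) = h*(h - 5)*(h - 3)*(h - 1)*(h + 3)*(h + 1)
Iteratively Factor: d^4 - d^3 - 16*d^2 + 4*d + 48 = (d + 2)*(d^3 - 3*d^2 - 10*d + 24) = (d + 2)*(d + 3)*(d^2 - 6*d + 8) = (d - 2)*(d + 2)*(d + 3)*(d - 4)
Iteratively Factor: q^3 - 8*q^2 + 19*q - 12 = (q - 1)*(q^2 - 7*q + 12) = (q - 3)*(q - 1)*(q - 4)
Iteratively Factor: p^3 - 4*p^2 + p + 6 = (p - 3)*(p^2 - p - 2) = (p - 3)*(p + 1)*(p - 2)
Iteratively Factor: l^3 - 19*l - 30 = (l - 5)*(l^2 + 5*l + 6) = (l - 5)*(l + 2)*(l + 3)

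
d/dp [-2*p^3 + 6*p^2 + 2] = 6*p*(2 - p)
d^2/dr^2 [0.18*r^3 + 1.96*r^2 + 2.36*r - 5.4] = 1.08*r + 3.92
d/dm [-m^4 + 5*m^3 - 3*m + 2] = -4*m^3 + 15*m^2 - 3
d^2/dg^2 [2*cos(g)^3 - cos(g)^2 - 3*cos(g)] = 3*cos(g)/2 + 2*cos(2*g) - 9*cos(3*g)/2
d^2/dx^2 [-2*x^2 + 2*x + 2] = -4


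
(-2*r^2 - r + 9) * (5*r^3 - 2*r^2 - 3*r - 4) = -10*r^5 - r^4 + 53*r^3 - 7*r^2 - 23*r - 36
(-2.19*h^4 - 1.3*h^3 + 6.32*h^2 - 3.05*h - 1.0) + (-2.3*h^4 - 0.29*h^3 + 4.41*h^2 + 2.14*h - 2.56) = -4.49*h^4 - 1.59*h^3 + 10.73*h^2 - 0.91*h - 3.56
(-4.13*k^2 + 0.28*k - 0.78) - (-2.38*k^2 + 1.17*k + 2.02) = -1.75*k^2 - 0.89*k - 2.8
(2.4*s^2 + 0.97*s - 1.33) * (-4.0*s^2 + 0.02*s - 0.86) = -9.6*s^4 - 3.832*s^3 + 3.2754*s^2 - 0.8608*s + 1.1438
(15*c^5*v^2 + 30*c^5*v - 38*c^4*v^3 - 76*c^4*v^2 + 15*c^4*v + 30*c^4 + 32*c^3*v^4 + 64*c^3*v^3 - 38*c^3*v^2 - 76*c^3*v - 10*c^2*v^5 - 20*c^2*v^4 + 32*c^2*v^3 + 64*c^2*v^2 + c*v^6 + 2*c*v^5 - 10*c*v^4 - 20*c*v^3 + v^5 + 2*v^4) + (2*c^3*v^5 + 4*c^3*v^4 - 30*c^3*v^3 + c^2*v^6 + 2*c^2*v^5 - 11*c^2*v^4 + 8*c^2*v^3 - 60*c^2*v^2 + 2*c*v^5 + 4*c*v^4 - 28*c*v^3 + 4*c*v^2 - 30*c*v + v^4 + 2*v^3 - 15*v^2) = 15*c^5*v^2 + 30*c^5*v - 38*c^4*v^3 - 76*c^4*v^2 + 15*c^4*v + 30*c^4 + 2*c^3*v^5 + 36*c^3*v^4 + 34*c^3*v^3 - 38*c^3*v^2 - 76*c^3*v + c^2*v^6 - 8*c^2*v^5 - 31*c^2*v^4 + 40*c^2*v^3 + 4*c^2*v^2 + c*v^6 + 4*c*v^5 - 6*c*v^4 - 48*c*v^3 + 4*c*v^2 - 30*c*v + v^5 + 3*v^4 + 2*v^3 - 15*v^2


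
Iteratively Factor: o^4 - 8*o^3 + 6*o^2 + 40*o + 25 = (o + 1)*(o^3 - 9*o^2 + 15*o + 25) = (o - 5)*(o + 1)*(o^2 - 4*o - 5) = (o - 5)^2*(o + 1)*(o + 1)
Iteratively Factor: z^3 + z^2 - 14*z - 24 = (z + 2)*(z^2 - z - 12) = (z - 4)*(z + 2)*(z + 3)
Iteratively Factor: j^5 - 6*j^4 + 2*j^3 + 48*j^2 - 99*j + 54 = (j - 3)*(j^4 - 3*j^3 - 7*j^2 + 27*j - 18) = (j - 3)*(j - 2)*(j^3 - j^2 - 9*j + 9) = (j - 3)^2*(j - 2)*(j^2 + 2*j - 3) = (j - 3)^2*(j - 2)*(j - 1)*(j + 3)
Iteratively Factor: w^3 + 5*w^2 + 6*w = (w)*(w^2 + 5*w + 6) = w*(w + 2)*(w + 3)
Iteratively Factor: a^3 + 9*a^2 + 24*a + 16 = (a + 4)*(a^2 + 5*a + 4) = (a + 1)*(a + 4)*(a + 4)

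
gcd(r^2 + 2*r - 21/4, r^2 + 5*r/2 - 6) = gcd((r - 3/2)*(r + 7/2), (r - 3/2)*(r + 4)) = r - 3/2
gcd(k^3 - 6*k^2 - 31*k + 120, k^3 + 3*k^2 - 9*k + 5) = k + 5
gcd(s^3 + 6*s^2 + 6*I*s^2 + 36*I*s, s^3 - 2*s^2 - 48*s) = s^2 + 6*s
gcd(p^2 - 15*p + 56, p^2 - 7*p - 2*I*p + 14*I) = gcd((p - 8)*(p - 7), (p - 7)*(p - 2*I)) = p - 7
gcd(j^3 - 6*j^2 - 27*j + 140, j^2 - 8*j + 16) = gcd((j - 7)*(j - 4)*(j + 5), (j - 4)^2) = j - 4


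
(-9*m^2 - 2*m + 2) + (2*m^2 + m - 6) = -7*m^2 - m - 4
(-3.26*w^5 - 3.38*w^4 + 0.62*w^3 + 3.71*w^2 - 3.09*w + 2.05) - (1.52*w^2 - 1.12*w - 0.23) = -3.26*w^5 - 3.38*w^4 + 0.62*w^3 + 2.19*w^2 - 1.97*w + 2.28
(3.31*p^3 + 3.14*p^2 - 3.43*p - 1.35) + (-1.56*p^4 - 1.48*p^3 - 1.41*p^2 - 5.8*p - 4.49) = -1.56*p^4 + 1.83*p^3 + 1.73*p^2 - 9.23*p - 5.84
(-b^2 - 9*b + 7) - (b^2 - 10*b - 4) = -2*b^2 + b + 11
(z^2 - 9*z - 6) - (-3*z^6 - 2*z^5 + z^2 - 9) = 3*z^6 + 2*z^5 - 9*z + 3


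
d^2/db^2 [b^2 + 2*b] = 2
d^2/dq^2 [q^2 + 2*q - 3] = 2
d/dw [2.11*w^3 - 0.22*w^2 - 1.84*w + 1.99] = 6.33*w^2 - 0.44*w - 1.84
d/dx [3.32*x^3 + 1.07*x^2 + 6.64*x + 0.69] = 9.96*x^2 + 2.14*x + 6.64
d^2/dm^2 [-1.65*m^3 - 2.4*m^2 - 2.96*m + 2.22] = -9.9*m - 4.8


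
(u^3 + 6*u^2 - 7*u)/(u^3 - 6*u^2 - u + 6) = u*(u + 7)/(u^2 - 5*u - 6)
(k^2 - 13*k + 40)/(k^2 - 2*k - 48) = (k - 5)/(k + 6)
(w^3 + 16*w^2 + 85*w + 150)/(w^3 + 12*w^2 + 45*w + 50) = (w + 6)/(w + 2)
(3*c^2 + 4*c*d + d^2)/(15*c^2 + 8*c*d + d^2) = (c + d)/(5*c + d)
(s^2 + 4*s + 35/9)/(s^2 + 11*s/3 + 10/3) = (s + 7/3)/(s + 2)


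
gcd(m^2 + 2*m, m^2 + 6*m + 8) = m + 2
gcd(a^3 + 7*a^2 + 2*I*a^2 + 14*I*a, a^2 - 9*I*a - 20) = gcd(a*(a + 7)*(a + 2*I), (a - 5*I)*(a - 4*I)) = 1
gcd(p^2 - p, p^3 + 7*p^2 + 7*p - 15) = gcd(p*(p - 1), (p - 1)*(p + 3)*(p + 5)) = p - 1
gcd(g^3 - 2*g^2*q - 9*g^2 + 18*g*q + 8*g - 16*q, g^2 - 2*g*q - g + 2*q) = -g^2 + 2*g*q + g - 2*q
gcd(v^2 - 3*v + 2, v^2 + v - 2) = v - 1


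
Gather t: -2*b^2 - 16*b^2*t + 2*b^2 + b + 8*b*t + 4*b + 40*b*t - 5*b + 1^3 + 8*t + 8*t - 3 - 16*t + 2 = t*(-16*b^2 + 48*b)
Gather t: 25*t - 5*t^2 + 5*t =-5*t^2 + 30*t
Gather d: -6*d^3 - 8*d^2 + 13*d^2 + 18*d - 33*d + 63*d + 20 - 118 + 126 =-6*d^3 + 5*d^2 + 48*d + 28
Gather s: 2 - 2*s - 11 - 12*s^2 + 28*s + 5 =-12*s^2 + 26*s - 4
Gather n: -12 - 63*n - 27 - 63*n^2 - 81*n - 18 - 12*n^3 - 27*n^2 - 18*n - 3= -12*n^3 - 90*n^2 - 162*n - 60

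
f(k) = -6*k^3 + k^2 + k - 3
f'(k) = -18*k^2 + 2*k + 1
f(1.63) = -24.70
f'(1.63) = -43.56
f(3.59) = -264.13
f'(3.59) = -223.81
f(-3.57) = 279.17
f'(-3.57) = -235.55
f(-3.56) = 276.82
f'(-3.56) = -234.24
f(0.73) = -4.07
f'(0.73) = -7.13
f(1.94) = -41.10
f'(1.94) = -62.86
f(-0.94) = 1.93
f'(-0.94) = -16.78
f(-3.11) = 184.04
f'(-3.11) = -179.32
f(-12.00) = 10497.00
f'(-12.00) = -2615.00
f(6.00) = -1257.00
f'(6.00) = -635.00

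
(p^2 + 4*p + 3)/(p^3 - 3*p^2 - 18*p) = (p + 1)/(p*(p - 6))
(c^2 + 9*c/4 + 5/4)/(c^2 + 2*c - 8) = (4*c^2 + 9*c + 5)/(4*(c^2 + 2*c - 8))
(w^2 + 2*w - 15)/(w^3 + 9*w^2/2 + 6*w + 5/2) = 2*(w^2 + 2*w - 15)/(2*w^3 + 9*w^2 + 12*w + 5)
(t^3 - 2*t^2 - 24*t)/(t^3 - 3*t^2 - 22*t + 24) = t/(t - 1)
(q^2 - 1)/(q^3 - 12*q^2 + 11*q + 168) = (q^2 - 1)/(q^3 - 12*q^2 + 11*q + 168)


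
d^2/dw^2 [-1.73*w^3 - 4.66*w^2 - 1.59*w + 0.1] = -10.38*w - 9.32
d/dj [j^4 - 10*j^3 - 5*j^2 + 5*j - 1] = 4*j^3 - 30*j^2 - 10*j + 5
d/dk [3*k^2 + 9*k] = 6*k + 9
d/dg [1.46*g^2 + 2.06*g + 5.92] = 2.92*g + 2.06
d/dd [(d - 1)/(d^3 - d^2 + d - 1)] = -2*d/(d^4 + 2*d^2 + 1)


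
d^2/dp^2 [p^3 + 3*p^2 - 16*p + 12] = 6*p + 6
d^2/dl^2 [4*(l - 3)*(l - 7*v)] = 8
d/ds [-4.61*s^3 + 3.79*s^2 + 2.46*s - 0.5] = -13.83*s^2 + 7.58*s + 2.46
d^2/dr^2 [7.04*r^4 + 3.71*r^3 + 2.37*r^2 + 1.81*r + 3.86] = 84.48*r^2 + 22.26*r + 4.74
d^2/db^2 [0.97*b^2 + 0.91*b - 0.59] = 1.94000000000000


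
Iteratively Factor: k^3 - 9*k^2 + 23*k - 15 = (k - 1)*(k^2 - 8*k + 15) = (k - 3)*(k - 1)*(k - 5)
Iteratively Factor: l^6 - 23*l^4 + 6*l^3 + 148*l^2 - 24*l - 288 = (l - 3)*(l^5 + 3*l^4 - 14*l^3 - 36*l^2 + 40*l + 96) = (l - 3)*(l + 2)*(l^4 + l^3 - 16*l^2 - 4*l + 48) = (l - 3)^2*(l + 2)*(l^3 + 4*l^2 - 4*l - 16) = (l - 3)^2*(l + 2)^2*(l^2 + 2*l - 8) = (l - 3)^2*(l + 2)^2*(l + 4)*(l - 2)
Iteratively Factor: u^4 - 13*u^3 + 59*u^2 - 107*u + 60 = (u - 4)*(u^3 - 9*u^2 + 23*u - 15) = (u - 5)*(u - 4)*(u^2 - 4*u + 3) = (u - 5)*(u - 4)*(u - 1)*(u - 3)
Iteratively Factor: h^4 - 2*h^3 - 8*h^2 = (h - 4)*(h^3 + 2*h^2) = h*(h - 4)*(h^2 + 2*h) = h*(h - 4)*(h + 2)*(h)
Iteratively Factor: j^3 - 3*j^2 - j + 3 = (j - 1)*(j^2 - 2*j - 3) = (j - 1)*(j + 1)*(j - 3)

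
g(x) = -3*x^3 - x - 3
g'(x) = -9*x^2 - 1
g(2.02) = -29.75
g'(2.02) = -37.72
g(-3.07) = 86.87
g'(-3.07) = -85.82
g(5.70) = -564.28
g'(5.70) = -293.41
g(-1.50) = 8.62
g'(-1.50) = -21.25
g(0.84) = -5.62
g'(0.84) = -7.35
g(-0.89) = 0.00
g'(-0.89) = -8.13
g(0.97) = -6.71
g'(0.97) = -9.47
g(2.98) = -85.37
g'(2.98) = -80.92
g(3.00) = -87.00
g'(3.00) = -82.00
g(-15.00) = 10137.00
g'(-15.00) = -2026.00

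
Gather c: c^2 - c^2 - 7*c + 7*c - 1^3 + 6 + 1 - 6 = 0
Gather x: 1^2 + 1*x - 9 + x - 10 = 2*x - 18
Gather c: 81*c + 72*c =153*c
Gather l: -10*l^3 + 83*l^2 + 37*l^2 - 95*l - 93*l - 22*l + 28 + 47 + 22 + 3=-10*l^3 + 120*l^2 - 210*l + 100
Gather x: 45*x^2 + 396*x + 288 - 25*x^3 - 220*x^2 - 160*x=-25*x^3 - 175*x^2 + 236*x + 288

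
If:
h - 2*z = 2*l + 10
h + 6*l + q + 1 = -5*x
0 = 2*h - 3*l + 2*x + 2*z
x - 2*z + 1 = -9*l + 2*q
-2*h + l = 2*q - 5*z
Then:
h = -3522/479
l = -1726/479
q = -3416/479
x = 3363/479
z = -2430/479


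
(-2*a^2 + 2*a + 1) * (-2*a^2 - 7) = 4*a^4 - 4*a^3 + 12*a^2 - 14*a - 7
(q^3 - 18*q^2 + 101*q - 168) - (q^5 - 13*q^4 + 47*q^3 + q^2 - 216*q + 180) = -q^5 + 13*q^4 - 46*q^3 - 19*q^2 + 317*q - 348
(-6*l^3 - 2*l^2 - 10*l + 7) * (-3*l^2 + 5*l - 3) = 18*l^5 - 24*l^4 + 38*l^3 - 65*l^2 + 65*l - 21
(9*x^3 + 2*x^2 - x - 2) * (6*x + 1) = 54*x^4 + 21*x^3 - 4*x^2 - 13*x - 2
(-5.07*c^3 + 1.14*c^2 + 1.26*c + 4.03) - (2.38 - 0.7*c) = -5.07*c^3 + 1.14*c^2 + 1.96*c + 1.65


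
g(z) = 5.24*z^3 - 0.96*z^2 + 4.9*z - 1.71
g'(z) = 15.72*z^2 - 1.92*z + 4.9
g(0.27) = -0.35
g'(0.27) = 5.53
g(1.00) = 7.47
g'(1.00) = 18.70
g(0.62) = 2.21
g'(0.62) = 9.75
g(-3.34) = -224.03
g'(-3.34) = 186.68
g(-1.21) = -18.33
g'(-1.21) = 30.24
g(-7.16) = -2009.41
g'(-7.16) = 824.54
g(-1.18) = -17.44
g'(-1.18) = 29.05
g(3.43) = 215.26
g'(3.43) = 183.26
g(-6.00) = -1197.51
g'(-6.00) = 582.34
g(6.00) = 1124.97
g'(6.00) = 559.30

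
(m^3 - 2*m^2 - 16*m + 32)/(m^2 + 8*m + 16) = (m^2 - 6*m + 8)/(m + 4)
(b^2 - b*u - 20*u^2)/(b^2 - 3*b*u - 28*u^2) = (-b + 5*u)/(-b + 7*u)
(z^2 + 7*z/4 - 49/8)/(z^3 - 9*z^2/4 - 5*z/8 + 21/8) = (2*z + 7)/(2*z^2 - z - 3)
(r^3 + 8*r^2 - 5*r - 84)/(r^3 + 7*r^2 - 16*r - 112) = (r - 3)/(r - 4)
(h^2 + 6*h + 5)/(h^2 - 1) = (h + 5)/(h - 1)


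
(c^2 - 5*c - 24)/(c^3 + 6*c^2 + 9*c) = (c - 8)/(c*(c + 3))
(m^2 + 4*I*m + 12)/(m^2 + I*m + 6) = (m + 6*I)/(m + 3*I)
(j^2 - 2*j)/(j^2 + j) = (j - 2)/(j + 1)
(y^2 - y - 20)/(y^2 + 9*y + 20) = (y - 5)/(y + 5)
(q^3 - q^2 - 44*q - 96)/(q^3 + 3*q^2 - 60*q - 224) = (q + 3)/(q + 7)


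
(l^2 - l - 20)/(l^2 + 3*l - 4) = (l - 5)/(l - 1)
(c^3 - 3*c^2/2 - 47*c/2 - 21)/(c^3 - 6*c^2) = 1 + 9/(2*c) + 7/(2*c^2)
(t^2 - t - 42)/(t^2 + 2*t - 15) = (t^2 - t - 42)/(t^2 + 2*t - 15)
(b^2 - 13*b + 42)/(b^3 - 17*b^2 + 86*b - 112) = (b - 6)/(b^2 - 10*b + 16)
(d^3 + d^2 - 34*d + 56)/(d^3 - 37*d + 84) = (d - 2)/(d - 3)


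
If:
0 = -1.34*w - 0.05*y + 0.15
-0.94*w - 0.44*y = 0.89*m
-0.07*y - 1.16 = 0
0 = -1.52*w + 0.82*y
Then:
No Solution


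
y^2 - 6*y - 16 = (y - 8)*(y + 2)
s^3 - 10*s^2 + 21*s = s*(s - 7)*(s - 3)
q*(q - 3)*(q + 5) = q^3 + 2*q^2 - 15*q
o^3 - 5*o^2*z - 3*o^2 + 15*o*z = o*(o - 3)*(o - 5*z)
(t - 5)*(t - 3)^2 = t^3 - 11*t^2 + 39*t - 45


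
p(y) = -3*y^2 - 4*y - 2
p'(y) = -6*y - 4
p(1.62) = -16.35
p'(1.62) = -13.72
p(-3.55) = -25.61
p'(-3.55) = 17.30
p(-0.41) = -0.86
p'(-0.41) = -1.54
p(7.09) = -181.16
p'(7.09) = -46.54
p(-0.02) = -1.92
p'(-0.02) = -3.88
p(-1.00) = -1.00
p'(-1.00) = 2.00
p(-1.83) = -4.73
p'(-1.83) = 6.98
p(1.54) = -15.27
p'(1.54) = -13.24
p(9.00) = -281.00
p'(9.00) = -58.00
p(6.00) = -134.00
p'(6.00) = -40.00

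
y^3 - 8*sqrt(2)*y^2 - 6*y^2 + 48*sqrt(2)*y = y*(y - 6)*(y - 8*sqrt(2))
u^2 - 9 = (u - 3)*(u + 3)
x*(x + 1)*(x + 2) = x^3 + 3*x^2 + 2*x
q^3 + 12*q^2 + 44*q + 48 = (q + 2)*(q + 4)*(q + 6)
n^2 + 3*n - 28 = (n - 4)*(n + 7)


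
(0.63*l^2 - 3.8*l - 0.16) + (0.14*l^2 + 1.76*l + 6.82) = 0.77*l^2 - 2.04*l + 6.66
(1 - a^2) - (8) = -a^2 - 7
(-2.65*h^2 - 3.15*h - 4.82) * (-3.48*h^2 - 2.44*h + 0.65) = 9.222*h^4 + 17.428*h^3 + 22.7371*h^2 + 9.7133*h - 3.133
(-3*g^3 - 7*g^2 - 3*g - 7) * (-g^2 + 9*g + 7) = 3*g^5 - 20*g^4 - 81*g^3 - 69*g^2 - 84*g - 49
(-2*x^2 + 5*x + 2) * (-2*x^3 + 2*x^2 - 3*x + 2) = 4*x^5 - 14*x^4 + 12*x^3 - 15*x^2 + 4*x + 4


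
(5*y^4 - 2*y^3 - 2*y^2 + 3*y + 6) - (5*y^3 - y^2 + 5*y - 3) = 5*y^4 - 7*y^3 - y^2 - 2*y + 9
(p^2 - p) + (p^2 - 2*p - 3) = 2*p^2 - 3*p - 3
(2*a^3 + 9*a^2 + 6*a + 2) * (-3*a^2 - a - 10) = -6*a^5 - 29*a^4 - 47*a^3 - 102*a^2 - 62*a - 20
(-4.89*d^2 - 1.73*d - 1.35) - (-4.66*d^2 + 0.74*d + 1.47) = -0.23*d^2 - 2.47*d - 2.82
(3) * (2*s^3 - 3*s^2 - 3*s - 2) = 6*s^3 - 9*s^2 - 9*s - 6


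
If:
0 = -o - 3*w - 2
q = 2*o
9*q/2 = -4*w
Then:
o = 8/23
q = 16/23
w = -18/23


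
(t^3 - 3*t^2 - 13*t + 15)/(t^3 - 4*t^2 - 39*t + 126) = (t^3 - 3*t^2 - 13*t + 15)/(t^3 - 4*t^2 - 39*t + 126)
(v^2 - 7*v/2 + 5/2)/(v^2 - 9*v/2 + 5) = (v - 1)/(v - 2)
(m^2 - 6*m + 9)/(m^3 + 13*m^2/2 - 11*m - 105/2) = 2*(m - 3)/(2*m^2 + 19*m + 35)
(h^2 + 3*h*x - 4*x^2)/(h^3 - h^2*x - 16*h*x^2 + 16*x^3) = 1/(h - 4*x)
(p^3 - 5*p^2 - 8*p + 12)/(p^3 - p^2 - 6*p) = (p^2 - 7*p + 6)/(p*(p - 3))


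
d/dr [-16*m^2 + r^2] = 2*r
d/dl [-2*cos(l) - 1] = 2*sin(l)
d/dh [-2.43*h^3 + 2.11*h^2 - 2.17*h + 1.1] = -7.29*h^2 + 4.22*h - 2.17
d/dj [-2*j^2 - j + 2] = -4*j - 1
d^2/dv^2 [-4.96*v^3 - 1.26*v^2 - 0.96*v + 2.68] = -29.76*v - 2.52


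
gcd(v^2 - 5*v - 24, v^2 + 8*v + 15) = v + 3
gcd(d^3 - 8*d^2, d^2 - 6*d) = d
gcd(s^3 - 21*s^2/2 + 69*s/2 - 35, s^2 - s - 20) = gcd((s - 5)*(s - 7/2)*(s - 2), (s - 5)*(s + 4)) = s - 5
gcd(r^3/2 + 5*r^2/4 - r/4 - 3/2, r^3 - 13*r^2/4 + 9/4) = r - 1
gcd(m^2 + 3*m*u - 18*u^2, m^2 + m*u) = 1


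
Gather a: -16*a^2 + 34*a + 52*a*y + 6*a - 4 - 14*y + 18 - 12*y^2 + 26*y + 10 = -16*a^2 + a*(52*y + 40) - 12*y^2 + 12*y + 24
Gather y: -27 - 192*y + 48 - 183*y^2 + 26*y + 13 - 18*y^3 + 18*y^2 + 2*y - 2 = -18*y^3 - 165*y^2 - 164*y + 32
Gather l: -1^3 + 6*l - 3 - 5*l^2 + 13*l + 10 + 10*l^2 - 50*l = 5*l^2 - 31*l + 6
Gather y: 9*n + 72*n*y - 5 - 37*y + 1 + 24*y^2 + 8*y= 9*n + 24*y^2 + y*(72*n - 29) - 4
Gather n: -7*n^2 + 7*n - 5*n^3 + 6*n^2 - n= -5*n^3 - n^2 + 6*n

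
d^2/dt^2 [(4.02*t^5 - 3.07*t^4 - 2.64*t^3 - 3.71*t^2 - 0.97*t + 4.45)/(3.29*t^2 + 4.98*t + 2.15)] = (261.077292*t^7 + 987.37177*t^6 + 1406.412792*t^5 + 704.146962*t^4 - 147.304862*t^3 + 106.5678*t^2 + 405.40551*t + 144.24204)/(35.611289*t^6 + 161.712054*t^5 + 314.595393*t^4 + 334.862172*t^3 + 205.586655*t^2 + 69.06015*t + 9.938375)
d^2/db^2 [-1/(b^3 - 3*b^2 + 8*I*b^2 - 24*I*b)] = 2*(b*(3*b - 3 + 8*I)*(b^2 - 3*b + 8*I*b - 24*I) - (3*b^2 - 6*b + 16*I*b - 24*I)^2)/(b^3*(b^2 - 3*b + 8*I*b - 24*I)^3)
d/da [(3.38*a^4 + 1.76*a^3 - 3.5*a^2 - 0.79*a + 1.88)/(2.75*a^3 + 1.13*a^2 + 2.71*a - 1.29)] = (9.295*a^6 + 7.6388*a^5 + 39.0932*a^4 - 3.5566*a^3 - 30.9135*a^2 + 4.7812*a - 4.0757)/(7.5625*a^6 + 6.215*a^5 + 16.1819*a^4 - 0.970400000000001*a^3 + 4.4287*a^2 - 6.9918*a + 1.6641)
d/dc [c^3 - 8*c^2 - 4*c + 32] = 3*c^2 - 16*c - 4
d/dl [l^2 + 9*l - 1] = 2*l + 9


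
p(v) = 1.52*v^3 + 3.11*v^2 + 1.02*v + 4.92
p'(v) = 4.56*v^2 + 6.22*v + 1.02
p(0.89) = 9.36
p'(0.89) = 10.17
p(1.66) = 22.14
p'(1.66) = 23.91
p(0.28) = 5.48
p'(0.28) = 3.12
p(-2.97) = -10.50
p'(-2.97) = 22.77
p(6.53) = 567.43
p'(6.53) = 236.08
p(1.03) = 10.93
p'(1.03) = 12.26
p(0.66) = 7.38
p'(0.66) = 7.11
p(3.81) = 138.02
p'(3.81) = 90.91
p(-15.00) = -4440.63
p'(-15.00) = 933.72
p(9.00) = 1374.09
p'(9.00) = 426.36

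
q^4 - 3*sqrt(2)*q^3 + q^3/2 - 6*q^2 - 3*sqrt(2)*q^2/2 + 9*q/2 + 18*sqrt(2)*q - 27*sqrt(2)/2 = (q - 3/2)*(q - 1)*(q + 3)*(q - 3*sqrt(2))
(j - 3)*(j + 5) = j^2 + 2*j - 15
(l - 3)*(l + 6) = l^2 + 3*l - 18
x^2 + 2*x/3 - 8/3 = (x - 4/3)*(x + 2)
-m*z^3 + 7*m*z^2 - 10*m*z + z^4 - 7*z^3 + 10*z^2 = z*(-m + z)*(z - 5)*(z - 2)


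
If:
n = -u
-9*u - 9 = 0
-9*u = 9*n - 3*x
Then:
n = 1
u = -1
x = 0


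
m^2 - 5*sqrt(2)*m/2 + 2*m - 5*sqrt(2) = (m + 2)*(m - 5*sqrt(2)/2)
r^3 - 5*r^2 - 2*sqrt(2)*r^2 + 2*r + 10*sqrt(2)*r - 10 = (r - 5)*(r - sqrt(2))^2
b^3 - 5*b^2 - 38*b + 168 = (b - 7)*(b - 4)*(b + 6)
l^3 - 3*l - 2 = (l - 2)*(l + 1)^2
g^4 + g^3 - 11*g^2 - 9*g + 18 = (g - 3)*(g - 1)*(g + 2)*(g + 3)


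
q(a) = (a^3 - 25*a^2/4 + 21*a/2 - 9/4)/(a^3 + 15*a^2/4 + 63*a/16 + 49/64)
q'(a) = (-3*a^2 - 15*a/2 - 63/16)*(a^3 - 25*a^2/4 + 21*a/2 - 9/4)/(a^3 + 15*a^2/4 + 63*a/16 + 49/64)^2 + (3*a^2 - 25*a/2 + 21/2)/(a^3 + 15*a^2/4 + 63*a/16 + 49/64)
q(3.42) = 0.01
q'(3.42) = 0.03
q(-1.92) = 1088.37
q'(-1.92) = 12512.06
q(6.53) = 0.17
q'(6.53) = 0.06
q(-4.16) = 9.96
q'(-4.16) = 5.77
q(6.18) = 0.15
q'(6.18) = 0.06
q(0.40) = 0.34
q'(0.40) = 1.16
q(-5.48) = 5.66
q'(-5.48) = 1.80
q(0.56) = 0.43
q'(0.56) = 0.13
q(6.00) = 0.14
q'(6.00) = 0.06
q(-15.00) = 1.91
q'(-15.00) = 0.08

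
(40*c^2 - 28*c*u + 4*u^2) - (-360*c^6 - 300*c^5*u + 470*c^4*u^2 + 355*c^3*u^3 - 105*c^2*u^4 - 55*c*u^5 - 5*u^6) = 360*c^6 + 300*c^5*u - 470*c^4*u^2 - 355*c^3*u^3 + 105*c^2*u^4 + 40*c^2 + 55*c*u^5 - 28*c*u + 5*u^6 + 4*u^2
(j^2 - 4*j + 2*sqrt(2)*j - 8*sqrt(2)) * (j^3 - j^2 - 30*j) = j^5 - 5*j^4 + 2*sqrt(2)*j^4 - 26*j^3 - 10*sqrt(2)*j^3 - 52*sqrt(2)*j^2 + 120*j^2 + 240*sqrt(2)*j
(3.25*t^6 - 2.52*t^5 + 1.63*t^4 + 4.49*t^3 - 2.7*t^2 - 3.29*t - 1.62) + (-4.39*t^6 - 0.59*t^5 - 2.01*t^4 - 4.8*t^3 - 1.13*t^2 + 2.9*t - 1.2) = -1.14*t^6 - 3.11*t^5 - 0.38*t^4 - 0.31*t^3 - 3.83*t^2 - 0.39*t - 2.82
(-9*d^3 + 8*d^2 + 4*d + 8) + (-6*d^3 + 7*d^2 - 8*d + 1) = -15*d^3 + 15*d^2 - 4*d + 9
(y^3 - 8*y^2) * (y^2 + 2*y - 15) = y^5 - 6*y^4 - 31*y^3 + 120*y^2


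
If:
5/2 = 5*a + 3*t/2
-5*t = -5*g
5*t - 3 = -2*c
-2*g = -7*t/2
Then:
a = 1/2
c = 3/2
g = 0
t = 0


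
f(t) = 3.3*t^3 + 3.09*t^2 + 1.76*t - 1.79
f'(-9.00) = 748.04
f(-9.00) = -2173.04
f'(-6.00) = 321.08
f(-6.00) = -613.91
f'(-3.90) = 128.24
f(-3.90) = -157.41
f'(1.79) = 44.54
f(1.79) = 30.19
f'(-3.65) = 111.10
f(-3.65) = -127.52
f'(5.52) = 337.53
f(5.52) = 657.13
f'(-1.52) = 15.24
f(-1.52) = -8.92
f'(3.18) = 121.53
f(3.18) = 141.17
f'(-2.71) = 57.72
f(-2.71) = -49.54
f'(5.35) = 318.19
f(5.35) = 601.40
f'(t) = 9.9*t^2 + 6.18*t + 1.76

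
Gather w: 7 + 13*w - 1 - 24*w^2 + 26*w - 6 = -24*w^2 + 39*w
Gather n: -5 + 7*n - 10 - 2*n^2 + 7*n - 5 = -2*n^2 + 14*n - 20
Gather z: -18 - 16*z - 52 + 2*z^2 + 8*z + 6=2*z^2 - 8*z - 64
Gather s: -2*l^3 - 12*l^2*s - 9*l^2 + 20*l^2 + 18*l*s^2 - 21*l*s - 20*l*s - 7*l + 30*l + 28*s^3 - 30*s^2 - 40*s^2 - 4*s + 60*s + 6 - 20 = -2*l^3 + 11*l^2 + 23*l + 28*s^3 + s^2*(18*l - 70) + s*(-12*l^2 - 41*l + 56) - 14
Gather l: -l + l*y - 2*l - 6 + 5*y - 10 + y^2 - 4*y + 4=l*(y - 3) + y^2 + y - 12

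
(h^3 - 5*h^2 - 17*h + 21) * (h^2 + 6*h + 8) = h^5 + h^4 - 39*h^3 - 121*h^2 - 10*h + 168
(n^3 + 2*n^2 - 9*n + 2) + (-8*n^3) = -7*n^3 + 2*n^2 - 9*n + 2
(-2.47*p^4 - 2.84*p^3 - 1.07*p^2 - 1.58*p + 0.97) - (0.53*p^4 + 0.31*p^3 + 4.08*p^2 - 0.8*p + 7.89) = -3.0*p^4 - 3.15*p^3 - 5.15*p^2 - 0.78*p - 6.92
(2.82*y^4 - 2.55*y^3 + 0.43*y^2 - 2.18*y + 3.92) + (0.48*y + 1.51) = 2.82*y^4 - 2.55*y^3 + 0.43*y^2 - 1.7*y + 5.43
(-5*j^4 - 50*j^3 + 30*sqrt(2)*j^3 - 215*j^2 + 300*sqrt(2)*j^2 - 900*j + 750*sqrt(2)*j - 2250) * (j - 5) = -5*j^5 - 25*j^4 + 30*sqrt(2)*j^4 + 35*j^3 + 150*sqrt(2)*j^3 - 750*sqrt(2)*j^2 + 175*j^2 - 3750*sqrt(2)*j + 2250*j + 11250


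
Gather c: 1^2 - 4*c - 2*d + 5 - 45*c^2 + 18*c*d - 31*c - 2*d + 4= -45*c^2 + c*(18*d - 35) - 4*d + 10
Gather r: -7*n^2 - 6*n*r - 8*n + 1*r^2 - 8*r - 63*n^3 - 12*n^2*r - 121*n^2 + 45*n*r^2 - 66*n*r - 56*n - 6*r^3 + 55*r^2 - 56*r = -63*n^3 - 128*n^2 - 64*n - 6*r^3 + r^2*(45*n + 56) + r*(-12*n^2 - 72*n - 64)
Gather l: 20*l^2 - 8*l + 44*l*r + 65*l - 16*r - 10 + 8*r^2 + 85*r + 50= 20*l^2 + l*(44*r + 57) + 8*r^2 + 69*r + 40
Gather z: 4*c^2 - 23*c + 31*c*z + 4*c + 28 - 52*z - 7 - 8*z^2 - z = 4*c^2 - 19*c - 8*z^2 + z*(31*c - 53) + 21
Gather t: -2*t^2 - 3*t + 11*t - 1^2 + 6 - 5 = -2*t^2 + 8*t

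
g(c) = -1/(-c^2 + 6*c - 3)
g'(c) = -(2*c - 6)/(-c^2 + 6*c - 3)^2 = 2*(3 - c)/(c^2 - 6*c + 3)^2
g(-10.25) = 0.01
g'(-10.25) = 0.00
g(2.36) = -0.18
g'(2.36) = 0.04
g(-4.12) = 0.02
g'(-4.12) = 0.01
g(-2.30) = 0.05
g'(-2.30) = 0.02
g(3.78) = -0.19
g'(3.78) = -0.05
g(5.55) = 1.99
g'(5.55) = -20.20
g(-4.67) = 0.02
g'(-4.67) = 0.01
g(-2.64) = 0.04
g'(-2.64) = 0.02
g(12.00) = 0.01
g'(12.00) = 0.00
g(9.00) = 0.03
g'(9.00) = -0.01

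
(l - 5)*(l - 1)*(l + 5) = l^3 - l^2 - 25*l + 25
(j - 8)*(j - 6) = j^2 - 14*j + 48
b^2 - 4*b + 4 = (b - 2)^2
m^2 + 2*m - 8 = (m - 2)*(m + 4)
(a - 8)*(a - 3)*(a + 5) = a^3 - 6*a^2 - 31*a + 120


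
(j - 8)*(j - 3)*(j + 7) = j^3 - 4*j^2 - 53*j + 168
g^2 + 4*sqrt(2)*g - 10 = (g - sqrt(2))*(g + 5*sqrt(2))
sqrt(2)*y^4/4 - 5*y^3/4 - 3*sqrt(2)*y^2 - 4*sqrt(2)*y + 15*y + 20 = (y/2 + 1)*(y - 4)*(y - 5*sqrt(2)/2)*(sqrt(2)*y/2 + sqrt(2))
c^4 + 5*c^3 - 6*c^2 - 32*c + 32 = (c - 2)*(c - 1)*(c + 4)^2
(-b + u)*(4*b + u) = -4*b^2 + 3*b*u + u^2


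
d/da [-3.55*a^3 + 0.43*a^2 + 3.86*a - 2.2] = -10.65*a^2 + 0.86*a + 3.86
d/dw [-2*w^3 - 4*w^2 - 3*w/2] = -6*w^2 - 8*w - 3/2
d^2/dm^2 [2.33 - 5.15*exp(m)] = -5.15*exp(m)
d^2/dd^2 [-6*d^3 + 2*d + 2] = -36*d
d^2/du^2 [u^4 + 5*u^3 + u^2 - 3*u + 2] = 12*u^2 + 30*u + 2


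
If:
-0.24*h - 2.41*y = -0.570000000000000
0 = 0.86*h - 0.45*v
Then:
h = 2.375 - 10.0416666666667*y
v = 4.53888888888889 - 19.1907407407407*y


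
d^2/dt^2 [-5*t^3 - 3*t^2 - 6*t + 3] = -30*t - 6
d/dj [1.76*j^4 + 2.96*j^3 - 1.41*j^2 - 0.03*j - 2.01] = 7.04*j^3 + 8.88*j^2 - 2.82*j - 0.03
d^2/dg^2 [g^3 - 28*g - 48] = 6*g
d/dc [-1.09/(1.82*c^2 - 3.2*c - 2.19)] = (3.9676*c - 3.488)/(-1.82*c^2 + 3.2*c + 2.19)^2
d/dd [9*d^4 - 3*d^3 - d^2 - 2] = d*(36*d^2 - 9*d - 2)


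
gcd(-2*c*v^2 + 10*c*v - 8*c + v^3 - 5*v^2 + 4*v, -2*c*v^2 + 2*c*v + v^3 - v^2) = -2*c*v + 2*c + v^2 - v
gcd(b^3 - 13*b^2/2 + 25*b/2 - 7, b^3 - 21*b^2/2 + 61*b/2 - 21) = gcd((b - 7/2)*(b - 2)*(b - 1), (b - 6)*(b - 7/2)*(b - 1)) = b^2 - 9*b/2 + 7/2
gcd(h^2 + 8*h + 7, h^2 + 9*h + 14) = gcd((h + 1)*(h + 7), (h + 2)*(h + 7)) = h + 7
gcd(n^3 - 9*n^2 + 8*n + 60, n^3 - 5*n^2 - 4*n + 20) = n^2 - 3*n - 10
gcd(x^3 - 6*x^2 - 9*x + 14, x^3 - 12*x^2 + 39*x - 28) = x^2 - 8*x + 7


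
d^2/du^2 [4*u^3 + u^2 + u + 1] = 24*u + 2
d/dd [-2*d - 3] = -2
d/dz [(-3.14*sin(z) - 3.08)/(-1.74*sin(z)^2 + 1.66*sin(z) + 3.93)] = (-10.7184*sin(z) + 2.7318*cos(2*z) - 9.9592)*cos(z)/(-1.74*sin(z)^2 + 1.66*sin(z) + 3.93)^2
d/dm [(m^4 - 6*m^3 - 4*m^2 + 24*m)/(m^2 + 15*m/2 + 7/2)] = 2*(4*m^5 + 33*m^4 - 152*m^3 - 234*m^2 - 56*m + 168)/(4*m^4 + 60*m^3 + 253*m^2 + 210*m + 49)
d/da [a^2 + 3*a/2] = 2*a + 3/2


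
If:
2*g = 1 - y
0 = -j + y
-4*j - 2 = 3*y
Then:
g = 9/14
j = -2/7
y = -2/7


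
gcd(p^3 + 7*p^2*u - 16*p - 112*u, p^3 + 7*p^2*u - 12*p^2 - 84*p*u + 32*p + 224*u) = p^2 + 7*p*u - 4*p - 28*u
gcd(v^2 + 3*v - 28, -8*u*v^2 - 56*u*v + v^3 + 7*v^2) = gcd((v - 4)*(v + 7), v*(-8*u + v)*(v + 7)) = v + 7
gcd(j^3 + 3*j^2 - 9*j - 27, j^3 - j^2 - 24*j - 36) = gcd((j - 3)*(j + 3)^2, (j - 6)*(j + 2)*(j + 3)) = j + 3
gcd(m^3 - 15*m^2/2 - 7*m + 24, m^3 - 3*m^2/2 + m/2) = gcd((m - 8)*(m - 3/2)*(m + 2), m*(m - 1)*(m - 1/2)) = 1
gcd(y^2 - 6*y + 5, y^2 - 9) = 1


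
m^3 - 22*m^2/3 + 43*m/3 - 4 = (m - 4)*(m - 3)*(m - 1/3)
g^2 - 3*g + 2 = (g - 2)*(g - 1)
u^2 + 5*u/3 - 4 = (u - 4/3)*(u + 3)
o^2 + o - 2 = (o - 1)*(o + 2)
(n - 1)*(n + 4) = n^2 + 3*n - 4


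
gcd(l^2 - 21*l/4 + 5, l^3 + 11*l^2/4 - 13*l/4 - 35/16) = l - 5/4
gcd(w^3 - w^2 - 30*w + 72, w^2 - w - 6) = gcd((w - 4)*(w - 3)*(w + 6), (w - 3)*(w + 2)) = w - 3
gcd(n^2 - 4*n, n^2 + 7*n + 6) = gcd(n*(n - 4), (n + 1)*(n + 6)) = 1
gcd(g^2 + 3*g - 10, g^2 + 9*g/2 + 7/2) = 1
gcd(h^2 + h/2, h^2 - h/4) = h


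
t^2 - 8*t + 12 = (t - 6)*(t - 2)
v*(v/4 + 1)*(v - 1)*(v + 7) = v^4/4 + 5*v^3/2 + 17*v^2/4 - 7*v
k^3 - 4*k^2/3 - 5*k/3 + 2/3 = (k - 2)*(k - 1/3)*(k + 1)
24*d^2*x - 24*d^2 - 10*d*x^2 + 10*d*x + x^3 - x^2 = (-6*d + x)*(-4*d + x)*(x - 1)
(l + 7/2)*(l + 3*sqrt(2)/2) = l^2 + 3*sqrt(2)*l/2 + 7*l/2 + 21*sqrt(2)/4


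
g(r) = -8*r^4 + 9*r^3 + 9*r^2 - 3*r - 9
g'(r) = -32*r^3 + 27*r^2 + 18*r - 3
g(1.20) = -0.68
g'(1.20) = 2.18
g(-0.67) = -7.27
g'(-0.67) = 6.68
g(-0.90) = -10.82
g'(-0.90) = 26.00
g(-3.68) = -1791.78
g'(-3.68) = 1891.16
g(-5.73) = -10013.50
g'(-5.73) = 6800.59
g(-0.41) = -7.10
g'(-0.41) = -3.64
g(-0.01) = -8.97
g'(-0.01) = -3.18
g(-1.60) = -70.45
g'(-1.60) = 168.39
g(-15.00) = -433314.00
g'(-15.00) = 113802.00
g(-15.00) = -433314.00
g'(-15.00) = 113802.00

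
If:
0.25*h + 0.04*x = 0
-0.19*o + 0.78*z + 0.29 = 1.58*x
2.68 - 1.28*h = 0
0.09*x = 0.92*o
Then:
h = 2.09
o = -1.28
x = -13.09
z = -27.19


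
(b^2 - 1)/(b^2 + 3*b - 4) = (b + 1)/(b + 4)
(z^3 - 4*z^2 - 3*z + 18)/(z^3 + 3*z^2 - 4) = (z^2 - 6*z + 9)/(z^2 + z - 2)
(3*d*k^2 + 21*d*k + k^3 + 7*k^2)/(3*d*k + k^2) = k + 7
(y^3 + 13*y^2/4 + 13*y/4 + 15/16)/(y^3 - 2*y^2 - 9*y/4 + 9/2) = (8*y^2 + 14*y + 5)/(4*(2*y^2 - 7*y + 6))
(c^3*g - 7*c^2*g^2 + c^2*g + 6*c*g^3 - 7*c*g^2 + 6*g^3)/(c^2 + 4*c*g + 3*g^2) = g*(c^3 - 7*c^2*g + c^2 + 6*c*g^2 - 7*c*g + 6*g^2)/(c^2 + 4*c*g + 3*g^2)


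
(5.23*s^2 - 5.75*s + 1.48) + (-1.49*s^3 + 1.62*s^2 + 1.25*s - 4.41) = -1.49*s^3 + 6.85*s^2 - 4.5*s - 2.93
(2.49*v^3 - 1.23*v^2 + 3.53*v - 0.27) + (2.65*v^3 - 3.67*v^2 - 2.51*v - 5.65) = 5.14*v^3 - 4.9*v^2 + 1.02*v - 5.92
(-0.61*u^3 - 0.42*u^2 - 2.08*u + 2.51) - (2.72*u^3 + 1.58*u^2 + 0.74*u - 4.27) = -3.33*u^3 - 2.0*u^2 - 2.82*u + 6.78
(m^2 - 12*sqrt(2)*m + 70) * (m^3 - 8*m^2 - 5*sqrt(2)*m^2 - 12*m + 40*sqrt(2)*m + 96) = m^5 - 17*sqrt(2)*m^4 - 8*m^4 + 178*m^3 + 136*sqrt(2)*m^3 - 1424*m^2 - 206*sqrt(2)*m^2 - 840*m + 1648*sqrt(2)*m + 6720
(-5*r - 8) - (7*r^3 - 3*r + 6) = -7*r^3 - 2*r - 14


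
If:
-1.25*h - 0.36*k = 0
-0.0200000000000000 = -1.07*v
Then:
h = -0.288*k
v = 0.02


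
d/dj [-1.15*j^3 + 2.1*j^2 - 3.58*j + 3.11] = -3.45*j^2 + 4.2*j - 3.58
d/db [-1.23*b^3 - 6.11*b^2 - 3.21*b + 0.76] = -3.69*b^2 - 12.22*b - 3.21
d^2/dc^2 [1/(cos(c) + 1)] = (sin(c)^2 + cos(c) + 1)/(cos(c) + 1)^3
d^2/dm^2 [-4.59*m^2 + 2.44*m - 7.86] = -9.18000000000000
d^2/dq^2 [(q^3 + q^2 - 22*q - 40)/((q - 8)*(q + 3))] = 16*(4*q^3 + 39*q^2 + 93*q + 157)/(q^6 - 15*q^5 + 3*q^4 + 595*q^3 - 72*q^2 - 8640*q - 13824)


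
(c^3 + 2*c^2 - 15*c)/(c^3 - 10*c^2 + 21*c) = (c + 5)/(c - 7)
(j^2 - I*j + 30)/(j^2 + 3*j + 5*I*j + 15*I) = (j - 6*I)/(j + 3)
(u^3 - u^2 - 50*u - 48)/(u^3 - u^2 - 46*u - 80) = (u^2 + 7*u + 6)/(u^2 + 7*u + 10)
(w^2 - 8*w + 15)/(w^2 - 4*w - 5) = (w - 3)/(w + 1)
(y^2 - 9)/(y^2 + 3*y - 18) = (y + 3)/(y + 6)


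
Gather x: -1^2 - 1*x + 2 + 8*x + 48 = 7*x + 49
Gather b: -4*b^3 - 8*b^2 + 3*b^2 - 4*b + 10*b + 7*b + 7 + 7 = -4*b^3 - 5*b^2 + 13*b + 14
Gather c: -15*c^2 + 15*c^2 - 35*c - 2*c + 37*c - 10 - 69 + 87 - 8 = 0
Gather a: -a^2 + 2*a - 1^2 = -a^2 + 2*a - 1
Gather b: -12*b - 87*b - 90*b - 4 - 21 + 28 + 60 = 63 - 189*b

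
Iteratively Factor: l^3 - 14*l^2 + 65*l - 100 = (l - 5)*(l^2 - 9*l + 20) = (l - 5)^2*(l - 4)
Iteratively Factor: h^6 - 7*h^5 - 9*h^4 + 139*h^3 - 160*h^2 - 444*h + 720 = (h - 3)*(h^5 - 4*h^4 - 21*h^3 + 76*h^2 + 68*h - 240) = (h - 3)*(h + 2)*(h^4 - 6*h^3 - 9*h^2 + 94*h - 120) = (h - 3)^2*(h + 2)*(h^3 - 3*h^2 - 18*h + 40) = (h - 3)^2*(h - 2)*(h + 2)*(h^2 - h - 20) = (h - 5)*(h - 3)^2*(h - 2)*(h + 2)*(h + 4)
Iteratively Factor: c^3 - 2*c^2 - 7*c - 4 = (c + 1)*(c^2 - 3*c - 4) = (c - 4)*(c + 1)*(c + 1)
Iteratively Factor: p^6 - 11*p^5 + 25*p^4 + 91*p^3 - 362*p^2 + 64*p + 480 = (p + 1)*(p^5 - 12*p^4 + 37*p^3 + 54*p^2 - 416*p + 480) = (p + 1)*(p + 3)*(p^4 - 15*p^3 + 82*p^2 - 192*p + 160) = (p - 4)*(p + 1)*(p + 3)*(p^3 - 11*p^2 + 38*p - 40) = (p - 4)^2*(p + 1)*(p + 3)*(p^2 - 7*p + 10) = (p - 5)*(p - 4)^2*(p + 1)*(p + 3)*(p - 2)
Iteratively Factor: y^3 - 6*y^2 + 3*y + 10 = (y - 5)*(y^2 - y - 2) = (y - 5)*(y + 1)*(y - 2)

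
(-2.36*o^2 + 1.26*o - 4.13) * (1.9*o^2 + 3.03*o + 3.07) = -4.484*o^4 - 4.7568*o^3 - 11.2744*o^2 - 8.6457*o - 12.6791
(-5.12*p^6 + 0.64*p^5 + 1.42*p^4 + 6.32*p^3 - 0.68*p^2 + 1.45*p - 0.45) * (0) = 0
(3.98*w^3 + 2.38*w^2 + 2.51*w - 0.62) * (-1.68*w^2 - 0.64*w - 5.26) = -6.6864*w^5 - 6.5456*w^4 - 26.6748*w^3 - 13.0836*w^2 - 12.8058*w + 3.2612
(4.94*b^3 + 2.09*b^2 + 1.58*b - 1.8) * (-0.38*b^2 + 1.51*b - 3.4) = -1.8772*b^5 + 6.6652*b^4 - 14.2405*b^3 - 4.0362*b^2 - 8.09*b + 6.12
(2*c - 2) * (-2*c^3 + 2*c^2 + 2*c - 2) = -4*c^4 + 8*c^3 - 8*c + 4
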